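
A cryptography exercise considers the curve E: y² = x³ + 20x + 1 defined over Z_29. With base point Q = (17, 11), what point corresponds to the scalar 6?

Double-and-add on 6 = (110)₂. Start with Q = (17, 11) for the leading 1-bit.
double: tangent at (17, 11): λ = (3·17² + 20)/(2·11) ≡ 17/22. 22⁻¹ ≡ 4 (mod 29), so λ ≡ 17·4 ≡ 10.
  x = λ² - 17 - 17 = 100 - 34 ≡ 8; y = λ·(17 - 8) - 11 ≡ 21. → (8, 21)
add Q: (8, 21) + (17, 11). λ = (11 - 21)/(17 - 8) ≡ 19/9 mod 29. 9⁻¹ ≡ 13 (mod 29), so λ ≡ 15.
  x = λ² - 8 - 17 = 225 - 25 ≡ 26; y = λ·(8 - 26) - 21 ≡ 28. → (26, 28)
double: tangent at (26, 28): λ = (3·26² + 20)/(2·28) ≡ 18/27. 27⁻¹ ≡ 14 (mod 29), so λ ≡ 18·14 ≡ 20.
  x = λ² - 26 - 26 = 400 - 52 ≡ 0; y = λ·(26 - 0) - 28 ≡ 28. → (0, 28)

(0, 28)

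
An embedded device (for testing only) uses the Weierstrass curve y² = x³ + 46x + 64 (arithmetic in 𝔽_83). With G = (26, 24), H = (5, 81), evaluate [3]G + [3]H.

First 3G:
Repeated addition: build up to 3G.
2G: tangent at (26, 24): λ = (3·26² + 46)/(2·24) ≡ 82/48. 48⁻¹ ≡ 64 (mod 83), so λ ≡ 82·64 ≡ 19.
  x = λ² - 26 - 26 = 361 - 52 ≡ 60; y = λ·(26 - 60) - 24 ≡ 77. → (60, 77)
3G: (60, 77) + (26, 24). λ = (24 - 77)/(26 - 60) ≡ 30/49 mod 83. 49⁻¹ ≡ 61 (mod 83) since 49·61 = 2989 ≡ 1, so λ ≡ 4.
  x = λ² - 60 - 26 = 16 - 86 ≡ 13; y = λ·(60 - 13) - 77 ≡ 28. → (13, 28)
3G = (13, 28).
Next 3H:
Repeated addition: build up to 3H.
2H: tangent at (5, 81): λ = (3·5² + 46)/(2·81) ≡ 38/79. 79⁻¹ ≡ 62 (mod 83), so λ ≡ 38·62 ≡ 32.
  x = λ² - 5 - 5 = 1024 - 10 ≡ 18; y = λ·(5 - 18) - 81 ≡ 1. → (18, 1)
3H: (18, 1) + (5, 81). λ = (81 - 1)/(5 - 18) ≡ 80/70 mod 83. 70⁻¹ ≡ 51 (mod 83), so λ ≡ 13.
  x = λ² - 18 - 5 = 169 - 23 ≡ 63; y = λ·(18 - 63) - 1 ≡ 78. → (63, 78)
3H = (63, 78).
Finally 3G + 3H:
(13, 28) + (63, 78). λ = (78 - 28)/(63 - 13) ≡ 50/50 mod 83. 50⁻¹ ≡ 5 (mod 83) since 50·5 = 250 ≡ 1, so λ ≡ 1.
  x = λ² - 13 - 63 = 1 - 76 ≡ 8; y = λ·(13 - 8) - 28 ≡ 60. → (8, 60)

(8, 60)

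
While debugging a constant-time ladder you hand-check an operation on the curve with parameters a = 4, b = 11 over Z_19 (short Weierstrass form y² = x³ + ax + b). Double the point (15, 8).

(15, 11)

tangent at (15, 8): λ = (3·15² + 4)/(2·8) ≡ 14/16. 16⁻¹ ≡ 6 (mod 19) since 16·6 = 96 ≡ 1, so λ ≡ 14·6 ≡ 8.
  x = λ² - 15 - 15 = 64 - 30 ≡ 15; y = λ·(15 - 15) - 8 ≡ 11. → (15, 11)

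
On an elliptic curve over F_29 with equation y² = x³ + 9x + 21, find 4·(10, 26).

(27, 16)

Write Q = (10, 26).
Repeated addition: build up to 4Q.
2Q: tangent at (10, 26): λ = (3·10² + 9)/(2·26) ≡ 19/23. 23⁻¹ ≡ 24 (mod 29) since 23·24 = 552 ≡ 1, so λ ≡ 19·24 ≡ 21.
  x = λ² - 10 - 10 = 441 - 20 ≡ 15; y = λ·(10 - 15) - 26 ≡ 14. → (15, 14)
3Q: (15, 14) + (10, 26). λ = (26 - 14)/(10 - 15) ≡ 12/24 mod 29. 24⁻¹ ≡ 23 (mod 29) since 24·23 = 552 ≡ 1, so λ ≡ 15.
  x = λ² - 15 - 10 = 225 - 25 ≡ 26; y = λ·(15 - 26) - 14 ≡ 24. → (26, 24)
4Q: (26, 24) + (10, 26). λ = (26 - 24)/(10 - 26) ≡ 2/13 mod 29. 13⁻¹ ≡ 9 (mod 29), so λ ≡ 18.
  x = λ² - 26 - 10 = 324 - 36 ≡ 27; y = λ·(26 - 27) - 24 ≡ 16. → (27, 16)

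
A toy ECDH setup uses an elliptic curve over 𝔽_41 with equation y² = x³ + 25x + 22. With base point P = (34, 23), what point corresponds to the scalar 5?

(15, 0)

Repeated addition: build up to 5P.
2P: tangent at (34, 23): λ = (3·34² + 25)/(2·23) ≡ 8/5. 5⁻¹ ≡ 33 (mod 41) since 5·33 = 165 ≡ 1, so λ ≡ 8·33 ≡ 18.
  x = λ² - 34 - 34 = 324 - 68 ≡ 10; y = λ·(34 - 10) - 23 ≡ 40. → (10, 40)
3P: (10, 40) + (34, 23). λ = (23 - 40)/(34 - 10) ≡ 24/24 mod 41. 24⁻¹ ≡ 12 (mod 41) since 24·12 = 288 ≡ 1, so λ ≡ 1.
  x = λ² - 10 - 34 = 1 - 44 ≡ 39; y = λ·(10 - 39) - 40 ≡ 13. → (39, 13)
4P: (39, 13) + (34, 23). λ = (23 - 13)/(34 - 39) ≡ 10/36 mod 41. 36⁻¹ ≡ 8 (mod 41) since 36·8 = 288 ≡ 1, so λ ≡ 39.
  x = λ² - 39 - 34 = 1521 - 73 ≡ 13; y = λ·(39 - 13) - 13 ≡ 17. → (13, 17)
5P: (13, 17) + (34, 23). λ = (23 - 17)/(34 - 13) ≡ 6/21 mod 41. 21⁻¹ ≡ 2 (mod 41), so λ ≡ 12.
  x = λ² - 13 - 34 = 144 - 47 ≡ 15; y = λ·(13 - 15) - 17 ≡ 0. → (15, 0)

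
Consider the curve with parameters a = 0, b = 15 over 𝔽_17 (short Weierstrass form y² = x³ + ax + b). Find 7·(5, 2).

Write P = (5, 2).
Repeated addition: build up to 7P.
2P: tangent at (5, 2): λ = (3·5² + 0)/(2·2) ≡ 7/4. 4⁻¹ ≡ 13 (mod 17), so λ ≡ 7·13 ≡ 6.
  x = λ² - 5 - 5 = 36 - 10 ≡ 9; y = λ·(5 - 9) - 2 ≡ 8. → (9, 8)
3P: (9, 8) + (5, 2). λ = (2 - 8)/(5 - 9) ≡ 11/13 mod 17. 13⁻¹ ≡ 4 (mod 17), so λ ≡ 10.
  x = λ² - 9 - 5 = 100 - 14 ≡ 1; y = λ·(9 - 1) - 8 ≡ 4. → (1, 4)
4P: (1, 4) + (5, 2). λ = (2 - 4)/(5 - 1) ≡ 15/4 mod 17. 4⁻¹ ≡ 13 (mod 17) since 4·13 = 52 ≡ 1, so λ ≡ 8.
  x = λ² - 1 - 5 = 64 - 6 ≡ 7; y = λ·(1 - 7) - 4 ≡ 16. → (7, 16)
5P: (7, 16) + (5, 2). λ = (2 - 16)/(5 - 7) ≡ 3/15 mod 17. 15⁻¹ ≡ 8 (mod 17), so λ ≡ 7.
  x = λ² - 7 - 5 = 49 - 12 ≡ 3; y = λ·(7 - 3) - 16 ≡ 12. → (3, 12)
6P: (3, 12) + (5, 2). λ = (2 - 12)/(5 - 3) ≡ 7/2 mod 17. 2⁻¹ ≡ 9 (mod 17), so λ ≡ 12.
  x = λ² - 3 - 5 = 144 - 8 ≡ 0; y = λ·(3 - 0) - 12 ≡ 7. → (0, 7)
7P: (0, 7) + (5, 2). λ = (2 - 7)/(5 - 0) ≡ 12/5 mod 17. 5⁻¹ ≡ 7 (mod 17) since 5·7 = 35 ≡ 1, so λ ≡ 16.
  x = λ² - 0 - 5 = 256 - 5 ≡ 13; y = λ·(0 - 13) - 7 ≡ 6. → (13, 6)

(13, 6)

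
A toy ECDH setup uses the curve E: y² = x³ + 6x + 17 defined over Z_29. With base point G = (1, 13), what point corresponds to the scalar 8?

(13, 1)

Double-and-add on 8 = (1000)₂. Start with G = (1, 13) for the leading 1-bit.
double: tangent at (1, 13): λ = (3·1² + 6)/(2·13) ≡ 9/26. 26⁻¹ ≡ 19 (mod 29) since 26·19 = 494 ≡ 1, so λ ≡ 9·19 ≡ 26.
  x = λ² - 1 - 1 = 676 - 2 ≡ 7; y = λ·(1 - 7) - 13 ≡ 5. → (7, 5)
double: tangent at (7, 5): λ = (3·7² + 6)/(2·5) ≡ 8/10. 10⁻¹ ≡ 3 (mod 29), so λ ≡ 8·3 ≡ 24.
  x = λ² - 7 - 7 = 576 - 14 ≡ 11; y = λ·(7 - 11) - 5 ≡ 15. → (11, 15)
double: tangent at (11, 15): λ = (3·11² + 6)/(2·15) ≡ 21/1. 1⁻¹ ≡ 1 (mod 29), so λ ≡ 21·1 ≡ 21.
  x = λ² - 11 - 11 = 441 - 22 ≡ 13; y = λ·(11 - 13) - 15 ≡ 1. → (13, 1)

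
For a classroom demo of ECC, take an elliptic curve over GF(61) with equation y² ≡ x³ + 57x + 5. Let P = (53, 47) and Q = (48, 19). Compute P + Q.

(6, 21)

(53, 47) + (48, 19). λ = (19 - 47)/(48 - 53) ≡ 33/56 mod 61. 56⁻¹ ≡ 12 (mod 61) since 56·12 = 672 ≡ 1, so λ ≡ 30.
  x = λ² - 53 - 48 = 900 - 101 ≡ 6; y = λ·(53 - 6) - 47 ≡ 21. → (6, 21)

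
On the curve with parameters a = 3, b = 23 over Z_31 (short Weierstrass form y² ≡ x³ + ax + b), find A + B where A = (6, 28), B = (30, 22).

(28, 24)

(6, 28) + (30, 22). λ = (22 - 28)/(30 - 6) ≡ 25/24 mod 31. 24⁻¹ ≡ 22 (mod 31), so λ ≡ 23.
  x = λ² - 6 - 30 = 529 - 36 ≡ 28; y = λ·(6 - 28) - 28 ≡ 24. → (28, 24)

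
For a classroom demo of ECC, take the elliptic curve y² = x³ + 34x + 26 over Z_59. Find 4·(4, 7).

Write P = (4, 7).
Repeated addition: build up to 4P.
2P: tangent at (4, 7): λ = (3·4² + 34)/(2·7) ≡ 23/14. 14⁻¹ ≡ 38 (mod 59), so λ ≡ 23·38 ≡ 48.
  x = λ² - 4 - 4 = 2304 - 8 ≡ 54; y = λ·(4 - 54) - 7 ≡ 12. → (54, 12)
3P: (54, 12) + (4, 7). λ = (7 - 12)/(4 - 54) ≡ 54/9 mod 59. 9⁻¹ ≡ 46 (mod 59) since 9·46 = 414 ≡ 1, so λ ≡ 6.
  x = λ² - 54 - 4 = 36 - 58 ≡ 37; y = λ·(54 - 37) - 12 ≡ 31. → (37, 31)
4P: (37, 31) + (4, 7). λ = (7 - 31)/(4 - 37) ≡ 35/26 mod 59. 26⁻¹ ≡ 25 (mod 59), so λ ≡ 49.
  x = λ² - 37 - 4 = 2401 - 41 ≡ 0; y = λ·(37 - 0) - 31 ≡ 12. → (0, 12)

(0, 12)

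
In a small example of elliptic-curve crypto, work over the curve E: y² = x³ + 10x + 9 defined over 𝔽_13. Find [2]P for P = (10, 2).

tangent at (10, 2): λ = (3·10² + 10)/(2·2) ≡ 11/4. 4⁻¹ ≡ 10 (mod 13), so λ ≡ 11·10 ≡ 6.
  x = λ² - 10 - 10 = 36 - 20 ≡ 3; y = λ·(10 - 3) - 2 ≡ 1. → (3, 1)

(3, 1)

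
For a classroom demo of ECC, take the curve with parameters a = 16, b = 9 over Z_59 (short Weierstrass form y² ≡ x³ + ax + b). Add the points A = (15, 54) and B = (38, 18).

(15, 54) + (38, 18). λ = (18 - 54)/(38 - 15) ≡ 23/23 mod 59. 23⁻¹ ≡ 18 (mod 59) since 23·18 = 414 ≡ 1, so λ ≡ 1.
  x = λ² - 15 - 38 = 1 - 53 ≡ 7; y = λ·(15 - 7) - 54 ≡ 13. → (7, 13)

(7, 13)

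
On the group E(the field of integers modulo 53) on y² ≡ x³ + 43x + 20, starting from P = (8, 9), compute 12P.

Repeated addition: build up to 12P.
2P: tangent at (8, 9): λ = (3·8² + 43)/(2·9) ≡ 23/18. 18⁻¹ ≡ 3 (mod 53) since 18·3 = 54 ≡ 1, so λ ≡ 23·3 ≡ 16.
  x = λ² - 8 - 8 = 256 - 16 ≡ 28; y = λ·(8 - 28) - 9 ≡ 42. → (28, 42)
3P: (28, 42) + (8, 9). λ = (9 - 42)/(8 - 28) ≡ 20/33 mod 53. 33⁻¹ ≡ 45 (mod 53), so λ ≡ 52.
  x = λ² - 28 - 8 = 2704 - 36 ≡ 18; y = λ·(28 - 18) - 42 ≡ 1. → (18, 1)
4P: (18, 1) + (8, 9). λ = (9 - 1)/(8 - 18) ≡ 8/43 mod 53. 43⁻¹ ≡ 37 (mod 53) since 43·37 = 1591 ≡ 1, so λ ≡ 31.
  x = λ² - 18 - 8 = 961 - 26 ≡ 34; y = λ·(18 - 34) - 1 ≡ 33. → (34, 33)
5P: (34, 33) + (8, 9). λ = (9 - 33)/(8 - 34) ≡ 29/27 mod 53. 27⁻¹ ≡ 2 (mod 53) since 27·2 = 54 ≡ 1, so λ ≡ 5.
  x = λ² - 34 - 8 = 25 - 42 ≡ 36; y = λ·(34 - 36) - 33 ≡ 10. → (36, 10)
6P: (36, 10) + (8, 9). λ = (9 - 10)/(8 - 36) ≡ 52/25 mod 53. 25⁻¹ ≡ 17 (mod 53) since 25·17 = 425 ≡ 1, so λ ≡ 36.
  x = λ² - 36 - 8 = 1296 - 44 ≡ 33; y = λ·(36 - 33) - 10 ≡ 45. → (33, 45)
7P: (33, 45) + (8, 9). λ = (9 - 45)/(8 - 33) ≡ 17/28 mod 53. 28⁻¹ ≡ 36 (mod 53) since 28·36 = 1008 ≡ 1, so λ ≡ 29.
  x = λ² - 33 - 8 = 841 - 41 ≡ 5; y = λ·(33 - 5) - 45 ≡ 25. → (5, 25)
8P: (5, 25) + (8, 9). λ = (9 - 25)/(8 - 5) ≡ 37/3 mod 53. 3⁻¹ ≡ 18 (mod 53) since 3·18 = 54 ≡ 1, so λ ≡ 30.
  x = λ² - 5 - 8 = 900 - 13 ≡ 39; y = λ·(5 - 39) - 25 ≡ 15. → (39, 15)
9P: (39, 15) + (8, 9). λ = (9 - 15)/(8 - 39) ≡ 47/22 mod 53. 22⁻¹ ≡ 41 (mod 53), so λ ≡ 19.
  x = λ² - 39 - 8 = 361 - 47 ≡ 49; y = λ·(39 - 49) - 15 ≡ 7. → (49, 7)
10P: (49, 7) + (8, 9). λ = (9 - 7)/(8 - 49) ≡ 2/12 mod 53. 12⁻¹ ≡ 31 (mod 53), so λ ≡ 9.
  x = λ² - 49 - 8 = 81 - 57 ≡ 24; y = λ·(49 - 24) - 7 ≡ 6. → (24, 6)
11P: (24, 6) + (8, 9). λ = (9 - 6)/(8 - 24) ≡ 3/37 mod 53. 37⁻¹ ≡ 43 (mod 53), so λ ≡ 23.
  x = λ² - 24 - 8 = 529 - 32 ≡ 20; y = λ·(24 - 20) - 6 ≡ 33. → (20, 33)
12P: (20, 33) + (8, 9). λ = (9 - 33)/(8 - 20) ≡ 29/41 mod 53. 41⁻¹ ≡ 22 (mod 53), so λ ≡ 2.
  x = λ² - 20 - 8 = 4 - 28 ≡ 29; y = λ·(20 - 29) - 33 ≡ 2. → (29, 2)

(29, 2)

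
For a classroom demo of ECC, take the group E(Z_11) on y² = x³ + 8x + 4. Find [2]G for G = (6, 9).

tangent at (6, 9): λ = (3·6² + 8)/(2·9) ≡ 6/7. 7⁻¹ ≡ 8 (mod 11), so λ ≡ 6·8 ≡ 4.
  x = λ² - 6 - 6 = 16 - 12 ≡ 4; y = λ·(6 - 4) - 9 ≡ 10. → (4, 10)

(4, 10)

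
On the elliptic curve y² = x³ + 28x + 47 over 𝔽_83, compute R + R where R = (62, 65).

tangent at (62, 65): λ = (3·62² + 28)/(2·65) ≡ 23/47. 47⁻¹ ≡ 53 (mod 83), so λ ≡ 23·53 ≡ 57.
  x = λ² - 62 - 62 = 3249 - 124 ≡ 54; y = λ·(62 - 54) - 65 ≡ 59. → (54, 59)

(54, 59)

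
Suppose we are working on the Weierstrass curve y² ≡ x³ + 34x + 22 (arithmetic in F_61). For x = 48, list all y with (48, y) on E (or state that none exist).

none

x³ + 34x + 22 = 112246 ≡ 6 (mod 61).
6 is a non-residue mod 61; no y exists.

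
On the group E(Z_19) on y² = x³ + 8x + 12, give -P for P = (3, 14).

-(3, 14) = (3, -14 mod 19) = (3, 5).

(3, 5)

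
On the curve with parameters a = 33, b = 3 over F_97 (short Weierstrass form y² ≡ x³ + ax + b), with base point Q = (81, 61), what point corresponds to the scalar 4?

Double-and-add on 4 = (100)₂. Start with Q = (81, 61) for the leading 1-bit.
double: tangent at (81, 61): λ = (3·81² + 33)/(2·61) ≡ 25/25. 25⁻¹ ≡ 66 (mod 97), so λ ≡ 25·66 ≡ 1.
  x = λ² - 81 - 81 = 1 - 162 ≡ 33; y = λ·(81 - 33) - 61 ≡ 84. → (33, 84)
double: tangent at (33, 84): λ = (3·33² + 33)/(2·84) ≡ 2/71. 71⁻¹ ≡ 41 (mod 97), so λ ≡ 2·41 ≡ 82.
  x = λ² - 33 - 33 = 6724 - 66 ≡ 62; y = λ·(33 - 62) - 84 ≡ 60. → (62, 60)

(62, 60)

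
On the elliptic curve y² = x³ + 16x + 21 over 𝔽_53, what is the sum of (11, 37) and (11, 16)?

O

The two points share x = 11 and their y-coordinates satisfy 37 + 16 ≡ 0 (mod 53), so they are inverses. Their sum is O.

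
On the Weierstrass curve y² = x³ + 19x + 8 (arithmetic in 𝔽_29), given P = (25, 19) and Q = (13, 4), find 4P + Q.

(18, 11)

First 4P:
Repeated addition: build up to 4P.
2P: tangent at (25, 19): λ = (3·25² + 19)/(2·19) ≡ 9/9. 9⁻¹ ≡ 13 (mod 29), so λ ≡ 9·13 ≡ 1.
  x = λ² - 25 - 25 = 1 - 50 ≡ 9; y = λ·(25 - 9) - 19 ≡ 26. → (9, 26)
3P: (9, 26) + (25, 19). λ = (19 - 26)/(25 - 9) ≡ 22/16 mod 29. 16⁻¹ ≡ 20 (mod 29) since 16·20 = 320 ≡ 1, so λ ≡ 5.
  x = λ² - 9 - 25 = 25 - 34 ≡ 20; y = λ·(9 - 20) - 26 ≡ 6. → (20, 6)
4P: (20, 6) + (25, 19). λ = (19 - 6)/(25 - 20) ≡ 13/5 mod 29. 5⁻¹ ≡ 6 (mod 29), so λ ≡ 20.
  x = λ² - 20 - 25 = 400 - 45 ≡ 7; y = λ·(20 - 7) - 6 ≡ 22. → (7, 22)
4P = (7, 22).
Finally 4P + Q:
(7, 22) + (13, 4). λ = (4 - 22)/(13 - 7) ≡ 11/6 mod 29. 6⁻¹ ≡ 5 (mod 29), so λ ≡ 26.
  x = λ² - 7 - 13 = 676 - 20 ≡ 18; y = λ·(7 - 18) - 22 ≡ 11. → (18, 11)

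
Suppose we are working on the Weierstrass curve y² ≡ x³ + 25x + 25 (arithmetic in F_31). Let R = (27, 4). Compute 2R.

tangent at (27, 4): λ = (3·27² + 25)/(2·4) ≡ 11/8. 8⁻¹ ≡ 4 (mod 31), so λ ≡ 11·4 ≡ 13.
  x = λ² - 27 - 27 = 169 - 54 ≡ 22; y = λ·(27 - 22) - 4 ≡ 30. → (22, 30)

(22, 30)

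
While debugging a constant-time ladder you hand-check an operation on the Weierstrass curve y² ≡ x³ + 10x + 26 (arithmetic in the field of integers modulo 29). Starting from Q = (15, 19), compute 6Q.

(13, 2)

Double-and-add on 6 = (110)₂. Start with Q = (15, 19) for the leading 1-bit.
double: tangent at (15, 19): λ = (3·15² + 10)/(2·19) ≡ 18/9. 9⁻¹ ≡ 13 (mod 29), so λ ≡ 18·13 ≡ 2.
  x = λ² - 15 - 15 = 4 - 30 ≡ 3; y = λ·(15 - 3) - 19 ≡ 5. → (3, 5)
add Q: (3, 5) + (15, 19). λ = (19 - 5)/(15 - 3) ≡ 14/12 mod 29. 12⁻¹ ≡ 17 (mod 29), so λ ≡ 6.
  x = λ² - 3 - 15 = 36 - 18 ≡ 18; y = λ·(3 - 18) - 5 ≡ 21. → (18, 21)
double: tangent at (18, 21): λ = (3·18² + 10)/(2·21) ≡ 25/13. 13⁻¹ ≡ 9 (mod 29), so λ ≡ 25·9 ≡ 22.
  x = λ² - 18 - 18 = 484 - 36 ≡ 13; y = λ·(18 - 13) - 21 ≡ 2. → (13, 2)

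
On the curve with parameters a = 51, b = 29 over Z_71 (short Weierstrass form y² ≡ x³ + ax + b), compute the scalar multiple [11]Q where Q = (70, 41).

Double-and-add on 11 = (1011)₂. Start with Q = (70, 41) for the leading 1-bit.
double: tangent at (70, 41): λ = (3·70² + 51)/(2·41) ≡ 54/11. 11⁻¹ ≡ 13 (mod 71) since 11·13 = 143 ≡ 1, so λ ≡ 54·13 ≡ 63.
  x = λ² - 70 - 70 = 3969 - 140 ≡ 66; y = λ·(70 - 66) - 41 ≡ 69. → (66, 69)
double: tangent at (66, 69): λ = (3·66² + 51)/(2·69) ≡ 55/67. 67⁻¹ ≡ 53 (mod 71) since 67·53 = 3551 ≡ 1, so λ ≡ 55·53 ≡ 4.
  x = λ² - 66 - 66 = 16 - 132 ≡ 26; y = λ·(66 - 26) - 69 ≡ 20. → (26, 20)
add Q: (26, 20) + (70, 41). λ = (41 - 20)/(70 - 26) ≡ 21/44 mod 71. 44⁻¹ ≡ 21 (mod 71), so λ ≡ 15.
  x = λ² - 26 - 70 = 225 - 96 ≡ 58; y = λ·(26 - 58) - 20 ≡ 68. → (58, 68)
double: tangent at (58, 68): λ = (3·58² + 51)/(2·68) ≡ 61/65. 65⁻¹ ≡ 59 (mod 71), so λ ≡ 61·59 ≡ 49.
  x = λ² - 58 - 58 = 2401 - 116 ≡ 13; y = λ·(58 - 13) - 68 ≡ 7. → (13, 7)
add Q: (13, 7) + (70, 41). λ = (41 - 7)/(70 - 13) ≡ 34/57 mod 71. 57⁻¹ ≡ 5 (mod 71), so λ ≡ 28.
  x = λ² - 13 - 70 = 784 - 83 ≡ 62; y = λ·(13 - 62) - 7 ≡ 41. → (62, 41)

(62, 41)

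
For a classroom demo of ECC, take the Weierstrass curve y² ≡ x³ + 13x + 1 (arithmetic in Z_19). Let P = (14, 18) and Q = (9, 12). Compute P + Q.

(2, 4)

(14, 18) + (9, 12). λ = (12 - 18)/(9 - 14) ≡ 13/14 mod 19. 14⁻¹ ≡ 15 (mod 19), so λ ≡ 5.
  x = λ² - 14 - 9 = 25 - 23 ≡ 2; y = λ·(14 - 2) - 18 ≡ 4. → (2, 4)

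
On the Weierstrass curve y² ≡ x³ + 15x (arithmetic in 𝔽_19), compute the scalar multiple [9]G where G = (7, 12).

Repeated addition: build up to 9G.
2G: tangent at (7, 12): λ = (3·7² + 15)/(2·12) ≡ 10/5. 5⁻¹ ≡ 4 (mod 19), so λ ≡ 10·4 ≡ 2.
  x = λ² - 7 - 7 = 4 - 14 ≡ 9; y = λ·(7 - 9) - 12 ≡ 3. → (9, 3)
3G: (9, 3) + (7, 12). λ = (12 - 3)/(7 - 9) ≡ 9/17 mod 19. 17⁻¹ ≡ 9 (mod 19), so λ ≡ 5.
  x = λ² - 9 - 7 = 25 - 16 ≡ 9; y = λ·(9 - 9) - 3 ≡ 16. → (9, 16)
4G: (9, 16) + (7, 12). λ = (12 - 16)/(7 - 9) ≡ 15/17 mod 19. 17⁻¹ ≡ 9 (mod 19), so λ ≡ 2.
  x = λ² - 9 - 7 = 4 - 16 ≡ 7; y = λ·(9 - 7) - 16 ≡ 7. → (7, 7)
5G: (7, 7) + (7, 12): same x and y₁ ≡ -y₂, so the sum is the point at infinity.
6G: the point at infinity + (7, 12) = (7, 12) (identity).
7G: tangent at (7, 12): λ = (3·7² + 15)/(2·12) ≡ 10/5. 5⁻¹ ≡ 4 (mod 19), so λ ≡ 10·4 ≡ 2.
  x = λ² - 7 - 7 = 4 - 14 ≡ 9; y = λ·(7 - 9) - 12 ≡ 3. → (9, 3)
8G: (9, 3) + (7, 12). λ = (12 - 3)/(7 - 9) ≡ 9/17 mod 19. 17⁻¹ ≡ 9 (mod 19), so λ ≡ 5.
  x = λ² - 9 - 7 = 25 - 16 ≡ 9; y = λ·(9 - 9) - 3 ≡ 16. → (9, 16)
9G: (9, 16) + (7, 12). λ = (12 - 16)/(7 - 9) ≡ 15/17 mod 19. 17⁻¹ ≡ 9 (mod 19) since 17·9 = 153 ≡ 1, so λ ≡ 2.
  x = λ² - 9 - 7 = 4 - 16 ≡ 7; y = λ·(9 - 7) - 16 ≡ 7. → (7, 7)

(7, 7)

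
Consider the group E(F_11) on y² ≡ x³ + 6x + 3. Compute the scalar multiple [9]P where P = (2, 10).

Repeated addition: build up to 9P.
2P: tangent at (2, 10): λ = (3·2² + 6)/(2·10) ≡ 7/9. 9⁻¹ ≡ 5 (mod 11), so λ ≡ 7·5 ≡ 2.
  x = λ² - 2 - 2 = 4 - 4 ≡ 0; y = λ·(2 - 0) - 10 ≡ 5. → (0, 5)
3P: (0, 5) + (2, 10). λ = (10 - 5)/(2 - 0) ≡ 5/2 mod 11. 2⁻¹ ≡ 6 (mod 11) since 2·6 = 12 ≡ 1, so λ ≡ 8.
  x = λ² - 0 - 2 = 64 - 2 ≡ 7; y = λ·(0 - 7) - 5 ≡ 5. → (7, 5)
4P: (7, 5) + (2, 10). λ = (10 - 5)/(2 - 7) ≡ 5/6 mod 11. 6⁻¹ ≡ 2 (mod 11), so λ ≡ 10.
  x = λ² - 7 - 2 = 100 - 9 ≡ 3; y = λ·(7 - 3) - 5 ≡ 2. → (3, 2)
5P: (3, 2) + (2, 10). λ = (10 - 2)/(2 - 3) ≡ 8/10 mod 11. 10⁻¹ ≡ 10 (mod 11) since 10·10 = 100 ≡ 1, so λ ≡ 3.
  x = λ² - 3 - 2 = 9 - 5 ≡ 4; y = λ·(3 - 4) - 2 ≡ 6. → (4, 6)
6P: (4, 6) + (2, 10). λ = (10 - 6)/(2 - 4) ≡ 4/9 mod 11. 9⁻¹ ≡ 5 (mod 11) since 9·5 = 45 ≡ 1, so λ ≡ 9.
  x = λ² - 4 - 2 = 81 - 6 ≡ 9; y = λ·(4 - 9) - 6 ≡ 4. → (9, 4)
7P: (9, 4) + (2, 10). λ = (10 - 4)/(2 - 9) ≡ 6/4 mod 11. 4⁻¹ ≡ 3 (mod 11), so λ ≡ 7.
  x = λ² - 9 - 2 = 49 - 11 ≡ 5; y = λ·(9 - 5) - 4 ≡ 2. → (5, 2)
8P: (5, 2) + (2, 10). λ = (10 - 2)/(2 - 5) ≡ 8/8 mod 11. 8⁻¹ ≡ 7 (mod 11) since 8·7 = 56 ≡ 1, so λ ≡ 1.
  x = λ² - 5 - 2 = 1 - 7 ≡ 5; y = λ·(5 - 5) - 2 ≡ 9. → (5, 9)
9P: (5, 9) + (2, 10). λ = (10 - 9)/(2 - 5) ≡ 1/8 mod 11. 8⁻¹ ≡ 7 (mod 11) since 8·7 = 56 ≡ 1, so λ ≡ 7.
  x = λ² - 5 - 2 = 49 - 7 ≡ 9; y = λ·(5 - 9) - 9 ≡ 7. → (9, 7)

(9, 7)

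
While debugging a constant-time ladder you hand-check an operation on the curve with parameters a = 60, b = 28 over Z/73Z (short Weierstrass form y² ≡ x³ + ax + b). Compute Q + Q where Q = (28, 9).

(15, 54)

tangent at (28, 9): λ = (3·28² + 60)/(2·9) ≡ 3/18. 18⁻¹ ≡ 69 (mod 73) since 18·69 = 1242 ≡ 1, so λ ≡ 3·69 ≡ 61.
  x = λ² - 28 - 28 = 3721 - 56 ≡ 15; y = λ·(28 - 15) - 9 ≡ 54. → (15, 54)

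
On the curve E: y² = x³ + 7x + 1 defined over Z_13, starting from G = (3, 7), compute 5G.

Repeated addition: build up to 5G.
2G: tangent at (3, 7): λ = (3·3² + 7)/(2·7) ≡ 8/1. 1⁻¹ ≡ 1 (mod 13) since 1·1 = 1 ≡ 1, so λ ≡ 8·1 ≡ 8.
  x = λ² - 3 - 3 = 64 - 6 ≡ 6; y = λ·(3 - 6) - 7 ≡ 8. → (6, 8)
3G: (6, 8) + (3, 7). λ = (7 - 8)/(3 - 6) ≡ 12/10 mod 13. 10⁻¹ ≡ 4 (mod 13), so λ ≡ 9.
  x = λ² - 6 - 3 = 81 - 9 ≡ 7; y = λ·(6 - 7) - 8 ≡ 9. → (7, 9)
4G: (7, 9) + (3, 7). λ = (7 - 9)/(3 - 7) ≡ 11/9 mod 13. 9⁻¹ ≡ 3 (mod 13) since 9·3 = 27 ≡ 1, so λ ≡ 7.
  x = λ² - 7 - 3 = 49 - 10 ≡ 0; y = λ·(7 - 0) - 9 ≡ 1. → (0, 1)
5G: (0, 1) + (3, 7). λ = (7 - 1)/(3 - 0) ≡ 6/3 mod 13. 3⁻¹ ≡ 9 (mod 13) since 3·9 = 27 ≡ 1, so λ ≡ 2.
  x = λ² - 0 - 3 = 4 - 3 ≡ 1; y = λ·(0 - 1) - 1 ≡ 10. → (1, 10)

(1, 10)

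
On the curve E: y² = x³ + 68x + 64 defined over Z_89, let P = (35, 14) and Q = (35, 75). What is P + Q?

O

The two points share x = 35 and their y-coordinates satisfy 14 + 75 ≡ 0 (mod 89), so they are inverses. Their sum is 𝒪.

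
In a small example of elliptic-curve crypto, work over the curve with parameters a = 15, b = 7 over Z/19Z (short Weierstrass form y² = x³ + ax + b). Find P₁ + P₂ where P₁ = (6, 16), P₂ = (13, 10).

(6, 16) + (13, 10). λ = (10 - 16)/(13 - 6) ≡ 13/7 mod 19. 7⁻¹ ≡ 11 (mod 19), so λ ≡ 10.
  x = λ² - 6 - 13 = 100 - 19 ≡ 5; y = λ·(6 - 5) - 16 ≡ 13. → (5, 13)

(5, 13)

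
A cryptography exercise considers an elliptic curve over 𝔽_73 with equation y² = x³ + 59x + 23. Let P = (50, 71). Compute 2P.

tangent at (50, 71): λ = (3·50² + 59)/(2·71) ≡ 40/69. 69⁻¹ ≡ 18 (mod 73), so λ ≡ 40·18 ≡ 63.
  x = λ² - 50 - 50 = 3969 - 100 ≡ 0; y = λ·(50 - 0) - 71 ≡ 13. → (0, 13)

(0, 13)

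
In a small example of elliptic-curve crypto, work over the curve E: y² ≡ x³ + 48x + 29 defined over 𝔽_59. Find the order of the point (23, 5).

2P: tangent at (23, 5): λ = (3·23² + 48)/(2·5) ≡ 42/10. 10⁻¹ ≡ 6 (mod 59), so λ ≡ 42·6 ≡ 16.
  x = λ² - 23 - 23 = 256 - 46 ≡ 33; y = λ·(23 - 33) - 5 ≡ 12. → (33, 12)
3P: (33, 12) + (23, 5). λ = (5 - 12)/(23 - 33) ≡ 52/49 mod 59. 49⁻¹ ≡ 53 (mod 59) since 49·53 = 2597 ≡ 1, so λ ≡ 42.
  x = λ² - 33 - 23 = 1764 - 56 ≡ 56; y = λ·(33 - 56) - 12 ≡ 25. → (56, 25)
4P: (56, 25) + (23, 5). λ = (5 - 25)/(23 - 56) ≡ 39/26 mod 59. 26⁻¹ ≡ 25 (mod 59) since 26·25 = 650 ≡ 1, so λ ≡ 31.
  x = λ² - 56 - 23 = 961 - 79 ≡ 56; y = λ·(56 - 56) - 25 ≡ 34. → (56, 34)
5P: (56, 34) + (23, 5). λ = (5 - 34)/(23 - 56) ≡ 30/26 mod 59. 26⁻¹ ≡ 25 (mod 59), so λ ≡ 42.
  x = λ² - 56 - 23 = 1764 - 79 ≡ 33; y = λ·(56 - 33) - 34 ≡ 47. → (33, 47)
6P: (33, 47) + (23, 5). λ = (5 - 47)/(23 - 33) ≡ 17/49 mod 59. 49⁻¹ ≡ 53 (mod 59), so λ ≡ 16.
  x = λ² - 33 - 23 = 256 - 56 ≡ 23; y = λ·(33 - 23) - 47 ≡ 54. → (23, 54)
7P: (23, 54) + (23, 5): same x and y₁ ≡ -y₂, so the sum is ∞.
7P = ∞, so the order is 7.

7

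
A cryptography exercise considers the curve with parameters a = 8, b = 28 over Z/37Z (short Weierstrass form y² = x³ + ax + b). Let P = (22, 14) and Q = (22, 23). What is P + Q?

The two points share x = 22 and their y-coordinates satisfy 14 + 23 ≡ 0 (mod 37), so they are inverses. Their sum is 𝒪.

O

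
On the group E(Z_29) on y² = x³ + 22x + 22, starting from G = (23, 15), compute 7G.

Double-and-add on 7 = (111)₂. Start with G = (23, 15) for the leading 1-bit.
double: tangent at (23, 15): λ = (3·23² + 22)/(2·15) ≡ 14/1. 1⁻¹ ≡ 1 (mod 29), so λ ≡ 14·1 ≡ 14.
  x = λ² - 23 - 23 = 196 - 46 ≡ 5; y = λ·(23 - 5) - 15 ≡ 5. → (5, 5)
add G: (5, 5) + (23, 15). λ = (15 - 5)/(23 - 5) ≡ 10/18 mod 29. 18⁻¹ ≡ 21 (mod 29), so λ ≡ 7.
  x = λ² - 5 - 23 = 49 - 28 ≡ 21; y = λ·(5 - 21) - 5 ≡ 28. → (21, 28)
double: tangent at (21, 28): λ = (3·21² + 22)/(2·28) ≡ 11/27. 27⁻¹ ≡ 14 (mod 29), so λ ≡ 11·14 ≡ 9.
  x = λ² - 21 - 21 = 81 - 42 ≡ 10; y = λ·(21 - 10) - 28 ≡ 13. → (10, 13)
add G: (10, 13) + (23, 15). λ = (15 - 13)/(23 - 10) ≡ 2/13 mod 29. 13⁻¹ ≡ 9 (mod 29) since 13·9 = 117 ≡ 1, so λ ≡ 18.
  x = λ² - 10 - 23 = 324 - 33 ≡ 1; y = λ·(10 - 1) - 13 ≡ 4. → (1, 4)

(1, 4)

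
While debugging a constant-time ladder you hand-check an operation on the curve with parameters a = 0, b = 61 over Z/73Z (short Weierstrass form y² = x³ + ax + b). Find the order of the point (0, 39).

3

2P: tangent at (0, 39): λ = (3·0² + 0)/(2·39) ≡ 0/5. 5⁻¹ ≡ 44 (mod 73), so λ ≡ 0·44 ≡ 0.
  x = λ² - 0 - 0 = 0 - 0 ≡ 0; y = λ·(0 - 0) - 39 ≡ 34. → (0, 34)
3P: (0, 34) + (0, 39): same x and y₁ ≡ -y₂, so the sum is the point at infinity.
3P = the point at infinity, so the order is 3.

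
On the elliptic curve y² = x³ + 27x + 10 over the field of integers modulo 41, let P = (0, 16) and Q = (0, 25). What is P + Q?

The two points share x = 0 and their y-coordinates satisfy 16 + 25 ≡ 0 (mod 41), so they are inverses. Their sum is O.

O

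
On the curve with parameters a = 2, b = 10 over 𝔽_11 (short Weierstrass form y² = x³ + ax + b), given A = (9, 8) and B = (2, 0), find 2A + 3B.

(7, 9)

First 2A:
Repeated addition: build up to 2A.
2A: tangent at (9, 8): λ = (3·9² + 2)/(2·8) ≡ 3/5. 5⁻¹ ≡ 9 (mod 11) since 5·9 = 45 ≡ 1, so λ ≡ 3·9 ≡ 5.
  x = λ² - 9 - 9 = 25 - 18 ≡ 7; y = λ·(9 - 7) - 8 ≡ 2. → (7, 2)
2A = (7, 2).
Next 3B:
Repeated addition: build up to 3B.
2B: (2, 0) + (2, 0): same x and y₁ ≡ -y₂, so the sum is O.
3B: O + (2, 0) = (2, 0) (identity).
3B = (2, 0).
Finally 2A + 3B:
(7, 2) + (2, 0). λ = (0 - 2)/(2 - 7) ≡ 9/6 mod 11. 6⁻¹ ≡ 2 (mod 11), so λ ≡ 7.
  x = λ² - 7 - 2 = 49 - 9 ≡ 7; y = λ·(7 - 7) - 2 ≡ 9. → (7, 9)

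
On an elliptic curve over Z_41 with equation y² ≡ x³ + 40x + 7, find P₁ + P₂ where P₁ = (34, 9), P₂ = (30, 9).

(34, 9) + (30, 9). λ = (9 - 9)/(30 - 34) ≡ 0/37 mod 41. 37⁻¹ ≡ 10 (mod 41) since 37·10 = 370 ≡ 1, so λ ≡ 0.
  x = λ² - 34 - 30 = 0 - 64 ≡ 18; y = λ·(34 - 18) - 9 ≡ 32. → (18, 32)

(18, 32)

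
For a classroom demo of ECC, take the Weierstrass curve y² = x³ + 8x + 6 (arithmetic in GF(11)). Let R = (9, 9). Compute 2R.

tangent at (9, 9): λ = (3·9² + 8)/(2·9) ≡ 9/7. 7⁻¹ ≡ 8 (mod 11), so λ ≡ 9·8 ≡ 6.
  x = λ² - 9 - 9 = 36 - 18 ≡ 7; y = λ·(9 - 7) - 9 ≡ 3. → (7, 3)

(7, 3)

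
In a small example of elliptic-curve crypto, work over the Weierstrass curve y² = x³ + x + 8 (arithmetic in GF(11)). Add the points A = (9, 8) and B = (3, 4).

(9, 8) + (3, 4). λ = (4 - 8)/(3 - 9) ≡ 7/5 mod 11. 5⁻¹ ≡ 9 (mod 11) since 5·9 = 45 ≡ 1, so λ ≡ 8.
  x = λ² - 9 - 3 = 64 - 12 ≡ 8; y = λ·(9 - 8) - 8 ≡ 0. → (8, 0)

(8, 0)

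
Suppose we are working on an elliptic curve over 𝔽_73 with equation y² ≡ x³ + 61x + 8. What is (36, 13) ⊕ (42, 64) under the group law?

(36, 13) + (42, 64). λ = (64 - 13)/(42 - 36) ≡ 51/6 mod 73. 6⁻¹ ≡ 61 (mod 73), so λ ≡ 45.
  x = λ² - 36 - 42 = 2025 - 78 ≡ 49; y = λ·(36 - 49) - 13 ≡ 59. → (49, 59)

(49, 59)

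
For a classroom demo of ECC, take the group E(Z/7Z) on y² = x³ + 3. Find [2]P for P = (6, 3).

(4, 5)

tangent at (6, 3): λ = (3·6² + 0)/(2·3) ≡ 3/6. 6⁻¹ ≡ 6 (mod 7), so λ ≡ 3·6 ≡ 4.
  x = λ² - 6 - 6 = 16 - 12 ≡ 4; y = λ·(6 - 4) - 3 ≡ 5. → (4, 5)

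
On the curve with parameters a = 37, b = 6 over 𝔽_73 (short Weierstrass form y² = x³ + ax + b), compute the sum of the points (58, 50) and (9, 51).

(58, 50) + (9, 51). λ = (51 - 50)/(9 - 58) ≡ 1/24 mod 73. 24⁻¹ ≡ 70 (mod 73) since 24·70 = 1680 ≡ 1, so λ ≡ 70.
  x = λ² - 58 - 9 = 4900 - 67 ≡ 15; y = λ·(58 - 15) - 50 ≡ 40. → (15, 40)

(15, 40)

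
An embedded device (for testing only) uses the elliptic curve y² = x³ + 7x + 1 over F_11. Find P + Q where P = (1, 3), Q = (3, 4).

(1, 3) + (3, 4). λ = (4 - 3)/(3 - 1) ≡ 1/2 mod 11. 2⁻¹ ≡ 6 (mod 11), so λ ≡ 6.
  x = λ² - 1 - 3 = 36 - 4 ≡ 10; y = λ·(1 - 10) - 3 ≡ 9. → (10, 9)

(10, 9)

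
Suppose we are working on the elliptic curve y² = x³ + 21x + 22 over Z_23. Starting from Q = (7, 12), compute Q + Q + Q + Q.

(17, 18)

Double-and-add on 4 = (100)₂. Start with Q = (7, 12) for the leading 1-bit.
double: tangent at (7, 12): λ = (3·7² + 21)/(2·12) ≡ 7/1. 1⁻¹ ≡ 1 (mod 23) since 1·1 = 1 ≡ 1, so λ ≡ 7·1 ≡ 7.
  x = λ² - 7 - 7 = 49 - 14 ≡ 12; y = λ·(7 - 12) - 12 ≡ 22. → (12, 22)
double: tangent at (12, 22): λ = (3·12² + 21)/(2·22) ≡ 16/21. 21⁻¹ ≡ 11 (mod 23), so λ ≡ 16·11 ≡ 15.
  x = λ² - 12 - 12 = 225 - 24 ≡ 17; y = λ·(12 - 17) - 22 ≡ 18. → (17, 18)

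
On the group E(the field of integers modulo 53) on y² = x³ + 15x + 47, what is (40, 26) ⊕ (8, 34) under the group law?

(40, 26) + (8, 34). λ = (34 - 26)/(8 - 40) ≡ 8/21 mod 53. 21⁻¹ ≡ 48 (mod 53) since 21·48 = 1008 ≡ 1, so λ ≡ 13.
  x = λ² - 40 - 8 = 169 - 48 ≡ 15; y = λ·(40 - 15) - 26 ≡ 34. → (15, 34)

(15, 34)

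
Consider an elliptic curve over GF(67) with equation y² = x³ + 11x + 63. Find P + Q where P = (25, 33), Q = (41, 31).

(25, 33) + (41, 31). λ = (31 - 33)/(41 - 25) ≡ 65/16 mod 67. 16⁻¹ ≡ 21 (mod 67), so λ ≡ 25.
  x = λ² - 25 - 41 = 625 - 66 ≡ 23; y = λ·(25 - 23) - 33 ≡ 17. → (23, 17)

(23, 17)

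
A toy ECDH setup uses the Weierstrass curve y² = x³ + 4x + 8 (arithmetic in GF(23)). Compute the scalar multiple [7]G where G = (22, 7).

Repeated addition: build up to 7G.
2G: tangent at (22, 7): λ = (3·22² + 4)/(2·7) ≡ 7/14. 14⁻¹ ≡ 5 (mod 23), so λ ≡ 7·5 ≡ 12.
  x = λ² - 22 - 22 = 144 - 44 ≡ 8; y = λ·(22 - 8) - 7 ≡ 0. → (8, 0)
3G: (8, 0) + (22, 7). λ = (7 - 0)/(22 - 8) ≡ 7/14 mod 23. 14⁻¹ ≡ 5 (mod 23), so λ ≡ 12.
  x = λ² - 8 - 22 = 144 - 30 ≡ 22; y = λ·(8 - 22) - 0 ≡ 16. → (22, 16)
4G: (22, 16) + (22, 7): same x and y₁ ≡ -y₂, so the sum is O.
5G: O + (22, 7) = (22, 7) (identity).
6G: tangent at (22, 7): λ = (3·22² + 4)/(2·7) ≡ 7/14. 14⁻¹ ≡ 5 (mod 23), so λ ≡ 7·5 ≡ 12.
  x = λ² - 22 - 22 = 144 - 44 ≡ 8; y = λ·(22 - 8) - 7 ≡ 0. → (8, 0)
7G: (8, 0) + (22, 7). λ = (7 - 0)/(22 - 8) ≡ 7/14 mod 23. 14⁻¹ ≡ 5 (mod 23), so λ ≡ 12.
  x = λ² - 8 - 22 = 144 - 30 ≡ 22; y = λ·(8 - 22) - 0 ≡ 16. → (22, 16)

(22, 16)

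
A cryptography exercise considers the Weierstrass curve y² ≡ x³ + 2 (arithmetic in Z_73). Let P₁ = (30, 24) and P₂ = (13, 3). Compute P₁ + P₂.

(29, 3)

(30, 24) + (13, 3). λ = (3 - 24)/(13 - 30) ≡ 52/56 mod 73. 56⁻¹ ≡ 30 (mod 73), so λ ≡ 27.
  x = λ² - 30 - 13 = 729 - 43 ≡ 29; y = λ·(30 - 29) - 24 ≡ 3. → (29, 3)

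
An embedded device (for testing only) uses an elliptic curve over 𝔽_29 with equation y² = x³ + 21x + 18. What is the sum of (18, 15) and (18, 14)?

O

The two points share x = 18 and their y-coordinates satisfy 15 + 14 ≡ 0 (mod 29), so they are inverses. Their sum is O.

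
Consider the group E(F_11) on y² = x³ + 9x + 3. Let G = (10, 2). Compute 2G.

tangent at (10, 2): λ = (3·10² + 9)/(2·2) ≡ 1/4. 4⁻¹ ≡ 3 (mod 11) since 4·3 = 12 ≡ 1, so λ ≡ 1·3 ≡ 3.
  x = λ² - 10 - 10 = 9 - 20 ≡ 0; y = λ·(10 - 0) - 2 ≡ 6. → (0, 6)

(0, 6)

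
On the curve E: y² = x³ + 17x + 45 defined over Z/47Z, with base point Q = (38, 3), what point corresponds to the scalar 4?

(37, 12)

Double-and-add on 4 = (100)₂. Start with Q = (38, 3) for the leading 1-bit.
double: tangent at (38, 3): λ = (3·38² + 17)/(2·3) ≡ 25/6. 6⁻¹ ≡ 8 (mod 47) since 6·8 = 48 ≡ 1, so λ ≡ 25·8 ≡ 12.
  x = λ² - 38 - 38 = 144 - 76 ≡ 21; y = λ·(38 - 21) - 3 ≡ 13. → (21, 13)
double: tangent at (21, 13): λ = (3·21² + 17)/(2·13) ≡ 24/26. 26⁻¹ ≡ 38 (mod 47) since 26·38 = 988 ≡ 1, so λ ≡ 24·38 ≡ 19.
  x = λ² - 21 - 21 = 361 - 42 ≡ 37; y = λ·(21 - 37) - 13 ≡ 12. → (37, 12)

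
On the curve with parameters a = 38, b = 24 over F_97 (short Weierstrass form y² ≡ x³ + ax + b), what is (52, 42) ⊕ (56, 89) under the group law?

(24, 93)

(52, 42) + (56, 89). λ = (89 - 42)/(56 - 52) ≡ 47/4 mod 97. 4⁻¹ ≡ 73 (mod 97), so λ ≡ 36.
  x = λ² - 52 - 56 = 1296 - 108 ≡ 24; y = λ·(52 - 24) - 42 ≡ 93. → (24, 93)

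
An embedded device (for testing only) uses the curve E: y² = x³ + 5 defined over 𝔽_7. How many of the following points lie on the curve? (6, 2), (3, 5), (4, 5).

(6, 2): 2² ≡ 4, rhs ≡ 4 → on.
(3, 5): 5² ≡ 4, rhs ≡ 4 → on.
(4, 5): 5² ≡ 4, rhs ≡ 6 → off.

2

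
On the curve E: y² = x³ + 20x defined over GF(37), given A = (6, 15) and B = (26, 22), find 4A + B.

(4, 25)

First 4A:
Repeated addition: build up to 4A.
2A: tangent at (6, 15): λ = (3·6² + 20)/(2·15) ≡ 17/30. 30⁻¹ ≡ 21 (mod 37) since 30·21 = 630 ≡ 1, so λ ≡ 17·21 ≡ 24.
  x = λ² - 6 - 6 = 576 - 12 ≡ 9; y = λ·(6 - 9) - 15 ≡ 24. → (9, 24)
3A: (9, 24) + (6, 15). λ = (15 - 24)/(6 - 9) ≡ 28/34 mod 37. 34⁻¹ ≡ 12 (mod 37), so λ ≡ 3.
  x = λ² - 9 - 6 = 9 - 15 ≡ 31; y = λ·(9 - 31) - 24 ≡ 21. → (31, 21)
4A: (31, 21) + (6, 15). λ = (15 - 21)/(6 - 31) ≡ 31/12 mod 37. 12⁻¹ ≡ 34 (mod 37), so λ ≡ 18.
  x = λ² - 31 - 6 = 324 - 37 ≡ 28; y = λ·(31 - 28) - 21 ≡ 33. → (28, 33)
4A = (28, 33).
Finally 4A + B:
(28, 33) + (26, 22). λ = (22 - 33)/(26 - 28) ≡ 26/35 mod 37. 35⁻¹ ≡ 18 (mod 37) since 35·18 = 630 ≡ 1, so λ ≡ 24.
  x = λ² - 28 - 26 = 576 - 54 ≡ 4; y = λ·(28 - 4) - 33 ≡ 25. → (4, 25)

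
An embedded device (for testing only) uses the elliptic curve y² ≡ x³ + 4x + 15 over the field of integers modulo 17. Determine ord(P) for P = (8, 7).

7

2P: tangent at (8, 7): λ = (3·8² + 4)/(2·7) ≡ 9/14. 14⁻¹ ≡ 11 (mod 17) since 14·11 = 154 ≡ 1, so λ ≡ 9·11 ≡ 14.
  x = λ² - 8 - 8 = 196 - 16 ≡ 10; y = λ·(8 - 10) - 7 ≡ 16. → (10, 16)
3P: (10, 16) + (8, 7). λ = (7 - 16)/(8 - 10) ≡ 8/15 mod 17. 15⁻¹ ≡ 8 (mod 17) since 15·8 = 120 ≡ 1, so λ ≡ 13.
  x = λ² - 10 - 8 = 169 - 18 ≡ 15; y = λ·(10 - 15) - 16 ≡ 4. → (15, 4)
4P: (15, 4) + (8, 7). λ = (7 - 4)/(8 - 15) ≡ 3/10 mod 17. 10⁻¹ ≡ 12 (mod 17) since 10·12 = 120 ≡ 1, so λ ≡ 2.
  x = λ² - 15 - 8 = 4 - 23 ≡ 15; y = λ·(15 - 15) - 4 ≡ 13. → (15, 13)
5P: (15, 13) + (8, 7). λ = (7 - 13)/(8 - 15) ≡ 11/10 mod 17. 10⁻¹ ≡ 12 (mod 17) since 10·12 = 120 ≡ 1, so λ ≡ 13.
  x = λ² - 15 - 8 = 169 - 23 ≡ 10; y = λ·(15 - 10) - 13 ≡ 1. → (10, 1)
6P: (10, 1) + (8, 7). λ = (7 - 1)/(8 - 10) ≡ 6/15 mod 17. 15⁻¹ ≡ 8 (mod 17) since 15·8 = 120 ≡ 1, so λ ≡ 14.
  x = λ² - 10 - 8 = 196 - 18 ≡ 8; y = λ·(10 - 8) - 1 ≡ 10. → (8, 10)
7P: (8, 10) + (8, 7): same x and y₁ ≡ -y₂, so the sum is the point at infinity.
7P = the point at infinity, so the order is 7.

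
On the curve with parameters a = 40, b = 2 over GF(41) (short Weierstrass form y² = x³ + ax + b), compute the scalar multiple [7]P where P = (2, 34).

Double-and-add on 7 = (111)₂. Start with P = (2, 34) for the leading 1-bit.
double: tangent at (2, 34): λ = (3·2² + 40)/(2·34) ≡ 11/27. 27⁻¹ ≡ 38 (mod 41) since 27·38 = 1026 ≡ 1, so λ ≡ 11·38 ≡ 8.
  x = λ² - 2 - 2 = 64 - 4 ≡ 19; y = λ·(2 - 19) - 34 ≡ 35. → (19, 35)
add P: (19, 35) + (2, 34). λ = (34 - 35)/(2 - 19) ≡ 40/24 mod 41. 24⁻¹ ≡ 12 (mod 41), so λ ≡ 29.
  x = λ² - 19 - 2 = 841 - 21 ≡ 0; y = λ·(19 - 0) - 35 ≡ 24. → (0, 24)
double: tangent at (0, 24): λ = (3·0² + 40)/(2·24) ≡ 40/7. 7⁻¹ ≡ 6 (mod 41) since 7·6 = 42 ≡ 1, so λ ≡ 40·6 ≡ 35.
  x = λ² - 0 - 0 = 1225 - 0 ≡ 36; y = λ·(0 - 36) - 24 ≡ 28. → (36, 28)
add P: (36, 28) + (2, 34). λ = (34 - 28)/(2 - 36) ≡ 6/7 mod 41. 7⁻¹ ≡ 6 (mod 41) since 7·6 = 42 ≡ 1, so λ ≡ 36.
  x = λ² - 36 - 2 = 1296 - 38 ≡ 28; y = λ·(36 - 28) - 28 ≡ 14. → (28, 14)

(28, 14)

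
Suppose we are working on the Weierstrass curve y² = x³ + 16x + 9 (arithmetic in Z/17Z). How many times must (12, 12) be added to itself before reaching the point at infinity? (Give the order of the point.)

2P: tangent at (12, 12): λ = (3·12² + 16)/(2·12) ≡ 6/7. 7⁻¹ ≡ 5 (mod 17) since 7·5 = 35 ≡ 1, so λ ≡ 6·5 ≡ 13.
  x = λ² - 12 - 12 = 169 - 24 ≡ 9; y = λ·(12 - 9) - 12 ≡ 10. → (9, 10)
3P: (9, 10) + (12, 12). λ = (12 - 10)/(12 - 9) ≡ 2/3 mod 17. 3⁻¹ ≡ 6 (mod 17) since 3·6 = 18 ≡ 1, so λ ≡ 12.
  x = λ² - 9 - 12 = 144 - 21 ≡ 4; y = λ·(9 - 4) - 10 ≡ 16. → (4, 16)
4P: (4, 16) + (12, 12). λ = (12 - 16)/(12 - 4) ≡ 13/8 mod 17. 8⁻¹ ≡ 15 (mod 17) since 8·15 = 120 ≡ 1, so λ ≡ 8.
  x = λ² - 4 - 12 = 64 - 16 ≡ 14; y = λ·(4 - 14) - 16 ≡ 6. → (14, 6)
5P: (14, 6) + (12, 12). λ = (12 - 6)/(12 - 14) ≡ 6/15 mod 17. 15⁻¹ ≡ 8 (mod 17), so λ ≡ 14.
  x = λ² - 14 - 12 = 196 - 26 ≡ 0; y = λ·(14 - 0) - 6 ≡ 3. → (0, 3)
6P: (0, 3) + (12, 12). λ = (12 - 3)/(12 - 0) ≡ 9/12 mod 17. 12⁻¹ ≡ 10 (mod 17), so λ ≡ 5.
  x = λ² - 0 - 12 = 25 - 12 ≡ 13; y = λ·(0 - 13) - 3 ≡ 0. → (13, 0)
7P: (13, 0) + (12, 12). λ = (12 - 0)/(12 - 13) ≡ 12/16 mod 17. 16⁻¹ ≡ 16 (mod 17), so λ ≡ 5.
  x = λ² - 13 - 12 = 25 - 25 ≡ 0; y = λ·(13 - 0) - 0 ≡ 14. → (0, 14)
8P: (0, 14) + (12, 12). λ = (12 - 14)/(12 - 0) ≡ 15/12 mod 17. 12⁻¹ ≡ 10 (mod 17) since 12·10 = 120 ≡ 1, so λ ≡ 14.
  x = λ² - 0 - 12 = 196 - 12 ≡ 14; y = λ·(0 - 14) - 14 ≡ 11. → (14, 11)
9P: (14, 11) + (12, 12). λ = (12 - 11)/(12 - 14) ≡ 1/15 mod 17. 15⁻¹ ≡ 8 (mod 17) since 15·8 = 120 ≡ 1, so λ ≡ 8.
  x = λ² - 14 - 12 = 64 - 26 ≡ 4; y = λ·(14 - 4) - 11 ≡ 1. → (4, 1)
10P: (4, 1) + (12, 12). λ = (12 - 1)/(12 - 4) ≡ 11/8 mod 17. 8⁻¹ ≡ 15 (mod 17) since 8·15 = 120 ≡ 1, so λ ≡ 12.
  x = λ² - 4 - 12 = 144 - 16 ≡ 9; y = λ·(4 - 9) - 1 ≡ 7. → (9, 7)
11P: (9, 7) + (12, 12). λ = (12 - 7)/(12 - 9) ≡ 5/3 mod 17. 3⁻¹ ≡ 6 (mod 17) since 3·6 = 18 ≡ 1, so λ ≡ 13.
  x = λ² - 9 - 12 = 169 - 21 ≡ 12; y = λ·(9 - 12) - 7 ≡ 5. → (12, 5)
12P: (12, 5) + (12, 12): same x and y₁ ≡ -y₂, so the sum is the point at infinity.
12P = the point at infinity, so the order is 12.

12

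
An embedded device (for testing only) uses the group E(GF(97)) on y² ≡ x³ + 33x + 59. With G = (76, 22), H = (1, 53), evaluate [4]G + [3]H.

First 4G:
Double-and-add on 4 = (100)₂. Start with G = (76, 22) for the leading 1-bit.
double: tangent at (76, 22): λ = (3·76² + 33)/(2·22) ≡ 95/44. 44⁻¹ ≡ 86 (mod 97) since 44·86 = 3784 ≡ 1, so λ ≡ 95·86 ≡ 22.
  x = λ² - 76 - 76 = 484 - 152 ≡ 41; y = λ·(76 - 41) - 22 ≡ 69. → (41, 69)
double: tangent at (41, 69): λ = (3·41² + 33)/(2·69) ≡ 32/41. 41⁻¹ ≡ 71 (mod 97), so λ ≡ 32·71 ≡ 41.
  x = λ² - 41 - 41 = 1681 - 82 ≡ 47; y = λ·(41 - 47) - 69 ≡ 73. → (47, 73)
4G = (47, 73).
Next 3H:
Repeated addition: build up to 3H.
2H: tangent at (1, 53): λ = (3·1² + 33)/(2·53) ≡ 36/9. 9⁻¹ ≡ 54 (mod 97) since 9·54 = 486 ≡ 1, so λ ≡ 36·54 ≡ 4.
  x = λ² - 1 - 1 = 16 - 2 ≡ 14; y = λ·(1 - 14) - 53 ≡ 89. → (14, 89)
3H: (14, 89) + (1, 53). λ = (53 - 89)/(1 - 14) ≡ 61/84 mod 97. 84⁻¹ ≡ 82 (mod 97), so λ ≡ 55.
  x = λ² - 14 - 1 = 3025 - 15 ≡ 3; y = λ·(14 - 3) - 89 ≡ 31. → (3, 31)
3H = (3, 31).
Finally 4G + 3H:
(47, 73) + (3, 31). λ = (31 - 73)/(3 - 47) ≡ 55/53 mod 97. 53⁻¹ ≡ 11 (mod 97), so λ ≡ 23.
  x = λ² - 47 - 3 = 529 - 50 ≡ 91; y = λ·(47 - 91) - 73 ≡ 79. → (91, 79)

(91, 79)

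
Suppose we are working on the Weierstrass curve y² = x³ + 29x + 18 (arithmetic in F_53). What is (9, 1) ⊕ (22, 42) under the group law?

(47, 30)

(9, 1) + (22, 42). λ = (42 - 1)/(22 - 9) ≡ 41/13 mod 53. 13⁻¹ ≡ 49 (mod 53) since 13·49 = 637 ≡ 1, so λ ≡ 48.
  x = λ² - 9 - 22 = 2304 - 31 ≡ 47; y = λ·(9 - 47) - 1 ≡ 30. → (47, 30)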